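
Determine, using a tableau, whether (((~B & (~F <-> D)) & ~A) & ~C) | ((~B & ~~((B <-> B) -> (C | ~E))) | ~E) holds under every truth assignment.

Assume the negation and expand:
Initial set: {F ((((~B & (~F <-> D)) & ~A) & ~C) | ((~B & ~~((B <-> B) -> (C | ~E))) | ~E))}.
F ((((~B & (~F <-> D)) & ~A) & ~C) | ((~B & ~~((B <-> B) -> (C | ~E))) | ~E)): α-rule — add F (((~B & (~F <-> D)) & ~A) & ~C), F ((~B & ~~((B <-> B) -> (C | ~E))) | ~E).
F ((~B & ~~((B <-> B) -> (C | ~E))) | ~E): α-rule — add F (~B & ~~((B <-> B) -> (C | ~E))), F ~E.
F (((~B & (~F <-> D)) & ~A) & ~C): β-rule — branch into F ((~B & (~F <-> D)) & ~A)  //  F ~C.
  branch 1 (add F ((~B & (~F <-> D)) & ~A)):
    F (~B & ~~((B <-> B) -> (C | ~E))): β-rule — branch into F ~B  //  F ~~((B <-> B) -> (C | ~E)).
      branch 1.1 (add F ~B):
        F ((~B & (~F <-> D)) & ~A): β-rule — branch into F (~B & (~F <-> D))  //  F ~A.
          branch 1.1.1 (add F (~B & (~F <-> D))):
            F (~B & (~F <-> D)): β-rule — branch into F ~B  //  F (~F <-> D).
              branch 1.1.1.1 (add F ~B):
                ○ open, literals {B=true, E=true}.
              branch 1.1.1.2 (add F (~F <-> D)):
                F (~F <-> D): β-rule — branch into T ~F, F D  //  F ~F, T D.
                  branch 1.1.1.2.1 (add T ~F, F D):
                    ○ open, literals {B=true, D=false, E=true, F=false}.
                  branch 1.1.1.2.2 (add F ~F, T D):
                    ○ open, literals {B=true, D=true, E=true, F=true}.
          branch 1.1.2 (add F ~A):
            ○ open, literals {A=true, B=true, E=true}.
      branch 1.2 (add F ~~((B <-> B) -> (C | ~E))):
        F ~~((B <-> B) -> (C | ~E)): drop double negation, giving F ((B <-> B) -> (C | ~E)).
        F ((B <-> B) -> (C | ~E)): α-rule — add T (B <-> B), F (C | ~E).
        F (C | ~E): α-rule — add F C, F ~E.
        F ((~B & (~F <-> D)) & ~A): β-rule — branch into F (~B & (~F <-> D))  //  F ~A.
          branch 1.2.1 (add F (~B & (~F <-> D))):
            T (B <-> B): β-rule — branch into T B, T B  //  F B, F B.
              branch 1.2.1.1 (add T B, T B):
                F (~B & (~F <-> D)): β-rule — branch into F ~B  //  F (~F <-> D).
                  branch 1.2.1.1.1 (add F ~B):
                    ○ open, literals {B=true, C=false, E=true}.
                  branch 1.2.1.1.2 (add F (~F <-> D)):
                    F (~F <-> D): β-rule — branch into T ~F, F D  //  F ~F, T D.
                      branch 1.2.1.1.2.1 (add T ~F, F D):
                        ○ open, literals {B=true, C=false, D=false, E=true, F=false}.
                      branch 1.2.1.1.2.2 (add F ~F, T D):
                        ○ open, literals {B=true, C=false, D=true, E=true, F=true}.
              branch 1.2.1.2 (add F B, F B):
                F (~B & (~F <-> D)): β-rule — branch into F ~B  //  F (~F <-> D).
                  branch 1.2.1.2.1 (add F ~B):
                    × closes — contains both B and ~B.
                  branch 1.2.1.2.2 (add F (~F <-> D)):
                    F (~F <-> D): β-rule — branch into T ~F, F D  //  F ~F, T D.
                      branch 1.2.1.2.2.1 (add T ~F, F D):
                        ○ open, literals {B=false, C=false, D=false, E=true, F=false}.
                      branch 1.2.1.2.2.2 (add F ~F, T D):
                        ○ open, literals {B=false, C=false, D=true, E=true, F=true}.
          branch 1.2.2 (add F ~A):
            T (B <-> B): β-rule — branch into T B, T B  //  F B, F B.
              branch 1.2.2.1 (add T B, T B):
                ○ open, literals {A=true, B=true, C=false, E=true}.
              branch 1.2.2.2 (add F B, F B):
                ○ open, literals {A=true, B=false, C=false, E=true}.
  branch 2 (add F ~C):
    F (~B & ~~((B <-> B) -> (C | ~E))): β-rule — branch into F ~B  //  F ~~((B <-> B) -> (C | ~E)).
      branch 2.1 (add F ~B):
        ○ open, literals {B=true, C=true, E=true}.
      branch 2.2 (add F ~~((B <-> B) -> (C | ~E))):
        F ~~((B <-> B) -> (C | ~E)): drop double negation, giving F ((B <-> B) -> (C | ~E)).
        F ((B <-> B) -> (C | ~E)): α-rule — add T (B <-> B), F (C | ~E).
        F (C | ~E): α-rule — add F C, F ~E.
        × closes — contains both C and ~C.
2 branches closed, 12 open.
An open branch gives a countermodel: B=true, E=true (unmentioned atoms arbitrary); under it the original formula is false.

Not valid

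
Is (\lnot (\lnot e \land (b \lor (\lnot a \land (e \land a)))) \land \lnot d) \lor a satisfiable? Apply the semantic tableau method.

Satisfiable

Initial set: {((\lnot (\lnot e \land (b \lor (\lnot a \land (e \land a)))) \land \lnot d) \lor a)}.
((\lnot (\lnot e \land (b \lor (\lnot a \land (e \land a)))) \land \lnot d) \lor a): β-rule — branch into (\lnot (\lnot e \land (b \lor (\lnot a \land (e \land a)))) \land \lnot d)  //  a.
  branch 1 (add (\lnot (\lnot e \land (b \lor (\lnot a \land (e \land a)))) \land \lnot d)):
    (\lnot (\lnot e \land (b \lor (\lnot a \land (e \land a)))) \land \lnot d): α-rule — add \lnot (\lnot e \land (b \lor (\lnot a \land (e \land a)))), \lnot d.
    \lnot (\lnot e \land (b \lor (\lnot a \land (e \land a)))): β-rule — branch into \lnot \lnot e  //  \lnot (b \lor (\lnot a \land (e \land a))).
      branch 1.1 (add \lnot \lnot e):
        ○ open, literals {d=false, e=true}.
      branch 1.2 (add \lnot (b \lor (\lnot a \land (e \land a)))):
        \lnot (b \lor (\lnot a \land (e \land a))): α-rule — add \lnot b, \lnot (\lnot a \land (e \land a)).
        \lnot (\lnot a \land (e \land a)): β-rule — branch into \lnot \lnot a  //  \lnot (e \land a).
          branch 1.2.1 (add \lnot \lnot a):
            ○ open, literals {a=true, b=false, d=false}.
          branch 1.2.2 (add \lnot (e \land a)):
            \lnot (e \land a): β-rule — branch into \lnot e  //  \lnot a.
              branch 1.2.2.1 (add \lnot e):
                ○ open, literals {b=false, d=false, e=false}.
              branch 1.2.2.2 (add \lnot a):
                ○ open, literals {a=false, b=false, d=false}.
  branch 2 (add a):
    ○ open, literals {a=true}.
0 branches closed, 5 open.
An open branch gives a satisfying assignment: d=false, e=true.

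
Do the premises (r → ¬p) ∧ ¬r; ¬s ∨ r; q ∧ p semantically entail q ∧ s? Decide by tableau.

Initial set: {((r → ¬p) ∧ ¬r); (¬s ∨ r); (q ∧ p); ¬(q ∧ s)}.
((r → ¬p) ∧ ¬r): α-rule — add (r → ¬p), ¬r.
(q ∧ p): α-rule — add q, p.
(¬s ∨ r): β-rule — branch into ¬s  //  r.
  branch 1 (add ¬s):
    ¬(q ∧ s): β-rule — branch into ¬q  //  ¬s.
      branch 1.1 (add ¬q):
        × closes — contains both q and ¬q.
      branch 1.2 (add ¬s):
        (r → ¬p): β-rule — branch into ¬r  //  ¬p.
          branch 1.2.1 (add ¬r):
            ○ open, literals {p=true, q=true, r=false, s=false}.
          branch 1.2.2 (add ¬p):
            × closes — contains both p and ¬p.
  branch 2 (add r):
    × closes — contains both r and ¬r.
3 branches closed, 1 open.
An open branch gives a countermodel: p=true, q=true, r=false, s=false (unmentioned atoms arbitrary); the premises hold there but the conclusion fails.

No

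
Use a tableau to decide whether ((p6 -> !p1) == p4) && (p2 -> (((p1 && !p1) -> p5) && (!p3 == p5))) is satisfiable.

Satisfiable

Initial set: {T (((p6 -> !p1) == p4) && (p2 -> (((p1 && !p1) -> p5) && (!p3 == p5))))}.
T (((p6 -> !p1) == p4) && (p2 -> (((p1 && !p1) -> p5) && (!p3 == p5)))): α-rule — add T ((p6 -> !p1) == p4), T (p2 -> (((p1 && !p1) -> p5) && (!p3 == p5))).
T ((p6 -> !p1) == p4): β-rule — branch into T (p6 -> !p1), T p4  //  F (p6 -> !p1), F p4.
  branch 1 (add T (p6 -> !p1), T p4):
    T (p2 -> (((p1 && !p1) -> p5) && (!p3 == p5))): β-rule — branch into F p2  //  T (((p1 && !p1) -> p5) && (!p3 == p5)).
      branch 1.1 (add F p2):
        T (p6 -> !p1): β-rule — branch into F p6  //  T !p1.
          branch 1.1.1 (add F p6):
            ○ open, literals {p2=0, p4=1, p6=0}.
          branch 1.1.2 (add T !p1):
            ○ open, literals {p1=0, p2=0, p4=1}.
      branch 1.2 (add T (((p1 && !p1) -> p5) && (!p3 == p5))):
        T (((p1 && !p1) -> p5) && (!p3 == p5)): α-rule — add T ((p1 && !p1) -> p5), T (!p3 == p5).
        T (p6 -> !p1): β-rule — branch into F p6  //  T !p1.
          branch 1.2.1 (add F p6):
            T ((p1 && !p1) -> p5): β-rule — branch into F (p1 && !p1)  //  T p5.
              branch 1.2.1.1 (add F (p1 && !p1)):
                T (!p3 == p5): β-rule — branch into T !p3, T p5  //  F !p3, F p5.
                  branch 1.2.1.1.1 (add T !p3, T p5):
                    F (p1 && !p1): β-rule — branch into F p1  //  F !p1.
                      branch 1.2.1.1.1.1 (add F p1):
                        ○ open, literals {p1=0, p3=0, p4=1, p5=1, p6=0}.
                      branch 1.2.1.1.1.2 (add F !p1):
                        ○ open, literals {p1=1, p3=0, p4=1, p5=1, p6=0}.
                  branch 1.2.1.1.2 (add F !p3, F p5):
                    F (p1 && !p1): β-rule — branch into F p1  //  F !p1.
                      branch 1.2.1.1.2.1 (add F p1):
                        ○ open, literals {p1=0, p3=1, p4=1, p5=0, p6=0}.
                      branch 1.2.1.1.2.2 (add F !p1):
                        ○ open, literals {p1=1, p3=1, p4=1, p5=0, p6=0}.
              branch 1.2.1.2 (add T p5):
                T (!p3 == p5): β-rule — branch into T !p3, T p5  //  F !p3, F p5.
                  branch 1.2.1.2.1 (add T !p3, T p5):
                    ○ open, literals {p3=0, p4=1, p5=1, p6=0}.
                  branch 1.2.1.2.2 (add F !p3, F p5):
                    × closes — contains both p5 and !p5.
          branch 1.2.2 (add T !p1):
            T ((p1 && !p1) -> p5): β-rule — branch into F (p1 && !p1)  //  T p5.
              branch 1.2.2.1 (add F (p1 && !p1)):
                T (!p3 == p5): β-rule — branch into T !p3, T p5  //  F !p3, F p5.
                  branch 1.2.2.1.1 (add T !p3, T p5):
                    F (p1 && !p1): β-rule — branch into F p1  //  F !p1.
                      branch 1.2.2.1.1.1 (add F p1):
                        ○ open, literals {p1=0, p3=0, p4=1, p5=1}.
                      branch 1.2.2.1.1.2 (add F !p1):
                        × closes — contains both p1 and !p1.
                  branch 1.2.2.1.2 (add F !p3, F p5):
                    F (p1 && !p1): β-rule — branch into F p1  //  F !p1.
                      branch 1.2.2.1.2.1 (add F p1):
                        ○ open, literals {p1=0, p3=1, p4=1, p5=0}.
                      branch 1.2.2.1.2.2 (add F !p1):
                        × closes — contains both p1 and !p1.
              branch 1.2.2.2 (add T p5):
                T (!p3 == p5): β-rule — branch into T !p3, T p5  //  F !p3, F p5.
                  branch 1.2.2.2.1 (add T !p3, T p5):
                    ○ open, literals {p1=0, p3=0, p4=1, p5=1}.
                  branch 1.2.2.2.2 (add F !p3, F p5):
                    × closes — contains both p5 and !p5.
  branch 2 (add F (p6 -> !p1), F p4):
    F (p6 -> !p1): α-rule — add T p6, F !p1.
    T (p2 -> (((p1 && !p1) -> p5) && (!p3 == p5))): β-rule — branch into F p2  //  T (((p1 && !p1) -> p5) && (!p3 == p5)).
      branch 2.1 (add F p2):
        ○ open, literals {p1=1, p2=0, p4=0, p6=1}.
      branch 2.2 (add T (((p1 && !p1) -> p5) && (!p3 == p5))):
        T (((p1 && !p1) -> p5) && (!p3 == p5)): α-rule — add T ((p1 && !p1) -> p5), T (!p3 == p5).
        T ((p1 && !p1) -> p5): β-rule — branch into F (p1 && !p1)  //  T p5.
          branch 2.2.1 (add F (p1 && !p1)):
            T (!p3 == p5): β-rule — branch into T !p3, T p5  //  F !p3, F p5.
              branch 2.2.1.1 (add T !p3, T p5):
                F (p1 && !p1): β-rule — branch into F p1  //  F !p1.
                  branch 2.2.1.1.1 (add F p1):
                    × closes — contains both p1 and !p1.
                  branch 2.2.1.1.2 (add F !p1):
                    ○ open, literals {p1=1, p3=0, p4=0, p5=1, p6=1}.
              branch 2.2.1.2 (add F !p3, F p5):
                F (p1 && !p1): β-rule — branch into F p1  //  F !p1.
                  branch 2.2.1.2.1 (add F p1):
                    × closes — contains both p1 and !p1.
                  branch 2.2.1.2.2 (add F !p1):
                    ○ open, literals {p1=1, p3=1, p4=0, p5=0, p6=1}.
          branch 2.2.2 (add T p5):
            T (!p3 == p5): β-rule — branch into T !p3, T p5  //  F !p3, F p5.
              branch 2.2.2.1 (add T !p3, T p5):
                ○ open, literals {p1=1, p3=0, p4=0, p5=1, p6=1}.
              branch 2.2.2.2 (add F !p3, F p5):
                × closes — contains both p5 and !p5.
7 branches closed, 14 open.
An open branch gives a satisfying assignment: p2=0, p4=1, p6=0.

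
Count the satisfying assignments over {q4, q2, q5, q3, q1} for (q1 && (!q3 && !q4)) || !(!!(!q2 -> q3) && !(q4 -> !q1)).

Initial set: {((q1 && (!q3 && !q4)) || !(!!(!q2 -> q3) && !(q4 -> !q1)))}.
((q1 && (!q3 && !q4)) || !(!!(!q2 -> q3) && !(q4 -> !q1))): β-rule — branch into (q1 && (!q3 && !q4))  //  !(!!(!q2 -> q3) && !(q4 -> !q1)).
  branch 1 (add (q1 && (!q3 && !q4))):
    (q1 && (!q3 && !q4)): α-rule — add q1, (!q3 && !q4).
    (!q3 && !q4): α-rule — add !q3, !q4.
    ○ open, literals {q1=true, q3=false, q4=false}.
  branch 2 (add !(!!(!q2 -> q3) && !(q4 -> !q1))):
    !(!!(!q2 -> q3) && !(q4 -> !q1)): β-rule — branch into !!!(!q2 -> q3)  //  !!(q4 -> !q1).
      branch 2.1 (add !!!(!q2 -> q3)):
        !!!(!q2 -> q3): drop double negation, giving !(!q2 -> q3).
        !(!q2 -> q3): α-rule — add !q2, !q3.
        ○ open, literals {q2=false, q3=false}.
      branch 2.2 (add !!(q4 -> !q1)):
        !!(q4 -> !q1): β-rule — branch into !q4  //  !q1.
          branch 2.2.1 (add !q4):
            ○ open, literals {q4=false}.
          branch 2.2.2 (add !q1):
            ○ open, literals {q1=false}.
0 branches closed, 4 open.
Each open branch fixes some atoms; the unmentioned ones are free. Counting distinct full assignments: branch {q1=true, q3=false, q4=false} (q2, q5) contributes 4 new; branch {q2=false, q3=false} (q4, q5, q1) contributes 6 new; branch {q4=false} (q2, q5, q3, q1) contributes 10 new; branch {q1=false} (q4, q2, q5, q3) contributes 6 new. Total: 26.

26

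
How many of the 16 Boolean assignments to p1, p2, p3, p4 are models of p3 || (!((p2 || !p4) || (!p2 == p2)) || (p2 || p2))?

14

Initial set: {T (p3 || (!((p2 || !p4) || (!p2 == p2)) || (p2 || p2)))}.
T (p3 || (!((p2 || !p4) || (!p2 == p2)) || (p2 || p2))): β-rule — branch into T p3  //  T (!((p2 || !p4) || (!p2 == p2)) || (p2 || p2)).
  branch 1 (add T p3):
    ○ open, literals {p3=1}.
  branch 2 (add T (!((p2 || !p4) || (!p2 == p2)) || (p2 || p2))):
    T (!((p2 || !p4) || (!p2 == p2)) || (p2 || p2)): β-rule — branch into T !((p2 || !p4) || (!p2 == p2))  //  T (p2 || p2).
      branch 2.1 (add T !((p2 || !p4) || (!p2 == p2))):
        T !((p2 || !p4) || (!p2 == p2)): α-rule — add F (p2 || !p4), F (!p2 == p2).
        F (p2 || !p4): α-rule — add F p2, F !p4.
        F (!p2 == p2): β-rule — branch into T !p2, F p2  //  F !p2, T p2.
          branch 2.1.1 (add T !p2, F p2):
            ○ open, literals {p2=0, p4=1}.
          branch 2.1.2 (add F !p2, T p2):
            × closes — contains both p2 and !p2.
      branch 2.2 (add T (p2 || p2)):
        T (p2 || p2): β-rule — branch into T p2  //  T p2.
          branch 2.2.1 (add T p2):
            ○ open, literals {p2=1}.
          branch 2.2.2 (add T p2):
            ○ open, literals {p2=1}.
1 branch closed, 4 open.
Each open branch fixes some atoms; the unmentioned ones are free. Counting distinct full assignments: branch {p3=1} (p1, p2, p4) contributes 8 new; branch {p2=0, p4=1} (p1, p3) contributes 2 new; branch {p2=1} (p1, p3, p4) contributes 4 new; branch {p2=1} (p1, p3, p4) contributes 0 new. Total: 14.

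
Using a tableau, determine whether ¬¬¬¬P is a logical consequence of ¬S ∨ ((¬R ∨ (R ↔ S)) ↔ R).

Initial set: {T (¬S ∨ ((¬R ∨ (R ↔ S)) ↔ R)); F ¬¬¬¬P}.
F ¬¬¬¬P: drop double negation, giving F ¬¬P.
F ¬¬P: drop double negation, giving F P.
T (¬S ∨ ((¬R ∨ (R ↔ S)) ↔ R)): β-rule — branch into T ¬S  //  T ((¬R ∨ (R ↔ S)) ↔ R).
  branch 1 (add T ¬S):
    ○ open, literals {P=false, S=false}.
  branch 2 (add T ((¬R ∨ (R ↔ S)) ↔ R)):
    T ((¬R ∨ (R ↔ S)) ↔ R): β-rule — branch into T (¬R ∨ (R ↔ S)), T R  //  F (¬R ∨ (R ↔ S)), F R.
      branch 2.1 (add T (¬R ∨ (R ↔ S)), T R):
        T (¬R ∨ (R ↔ S)): β-rule — branch into T ¬R  //  T (R ↔ S).
          branch 2.1.1 (add T ¬R):
            × closes — contains both R and ¬R.
          branch 2.1.2 (add T (R ↔ S)):
            T (R ↔ S): β-rule — branch into T R, T S  //  F R, F S.
              branch 2.1.2.1 (add T R, T S):
                ○ open, literals {P=false, R=true, S=true}.
              branch 2.1.2.2 (add F R, F S):
                × closes — contains both R and ¬R.
      branch 2.2 (add F (¬R ∨ (R ↔ S)), F R):
        F (¬R ∨ (R ↔ S)): α-rule — add F ¬R, F (R ↔ S).
        × closes — contains both R and ¬R.
3 branches closed, 2 open.
An open branch gives a countermodel: P=false, S=false (unmentioned atoms arbitrary); the premises hold there but the conclusion fails.

No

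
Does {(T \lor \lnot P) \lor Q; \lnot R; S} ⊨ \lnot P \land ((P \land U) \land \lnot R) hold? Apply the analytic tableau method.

No

Initial set: {T ((T \lor \lnot P) \lor Q); T \lnot R; T S; F (\lnot P \land ((P \land U) \land \lnot R))}.
T ((T \lor \lnot P) \lor Q): β-rule — branch into T (T \lor \lnot P)  //  T Q.
  branch 1 (add T (T \lor \lnot P)):
    F (\lnot P \land ((P \land U) \land \lnot R)): β-rule — branch into F \lnot P  //  F ((P \land U) \land \lnot R).
      branch 1.1 (add F \lnot P):
        T (T \lor \lnot P): β-rule — branch into T T  //  T \lnot P.
          branch 1.1.1 (add T T):
            ○ open, literals {P=T, R=F, S=T, T=T}.
          branch 1.1.2 (add T \lnot P):
            × closes — contains both P and \lnot P.
      branch 1.2 (add F ((P \land U) \land \lnot R)):
        T (T \lor \lnot P): β-rule — branch into T T  //  T \lnot P.
          branch 1.2.1 (add T T):
            F ((P \land U) \land \lnot R): β-rule — branch into F (P \land U)  //  F \lnot R.
              branch 1.2.1.1 (add F (P \land U)):
                F (P \land U): β-rule — branch into F P  //  F U.
                  branch 1.2.1.1.1 (add F P):
                    ○ open, literals {P=F, R=F, S=T, T=T}.
                  branch 1.2.1.1.2 (add F U):
                    ○ open, literals {R=F, S=T, T=T, U=F}.
              branch 1.2.1.2 (add F \lnot R):
                × closes — contains both R and \lnot R.
          branch 1.2.2 (add T \lnot P):
            F ((P \land U) \land \lnot R): β-rule — branch into F (P \land U)  //  F \lnot R.
              branch 1.2.2.1 (add F (P \land U)):
                F (P \land U): β-rule — branch into F P  //  F U.
                  branch 1.2.2.1.1 (add F P):
                    ○ open, literals {P=F, R=F, S=T}.
                  branch 1.2.2.1.2 (add F U):
                    ○ open, literals {P=F, R=F, S=T, U=F}.
              branch 1.2.2.2 (add F \lnot R):
                × closes — contains both R and \lnot R.
  branch 2 (add T Q):
    F (\lnot P \land ((P \land U) \land \lnot R)): β-rule — branch into F \lnot P  //  F ((P \land U) \land \lnot R).
      branch 2.1 (add F \lnot P):
        ○ open, literals {P=T, Q=T, R=F, S=T}.
      branch 2.2 (add F ((P \land U) \land \lnot R)):
        F ((P \land U) \land \lnot R): β-rule — branch into F (P \land U)  //  F \lnot R.
          branch 2.2.1 (add F (P \land U)):
            F (P \land U): β-rule — branch into F P  //  F U.
              branch 2.2.1.1 (add F P):
                ○ open, literals {P=F, Q=T, R=F, S=T}.
              branch 2.2.1.2 (add F U):
                ○ open, literals {Q=T, R=F, S=T, U=F}.
          branch 2.2.2 (add F \lnot R):
            × closes — contains both R and \lnot R.
4 branches closed, 8 open.
An open branch gives a countermodel: P=T, R=F, S=T, T=T (unmentioned atoms arbitrary); the premises hold there but the conclusion fails.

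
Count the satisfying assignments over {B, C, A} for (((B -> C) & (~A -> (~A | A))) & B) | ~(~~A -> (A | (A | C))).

2

Initial set: {((((B -> C) & (~A -> (~A | A))) & B) | ~(~~A -> (A | (A | C))))}.
((((B -> C) & (~A -> (~A | A))) & B) | ~(~~A -> (A | (A | C)))): β-rule — branch into (((B -> C) & (~A -> (~A | A))) & B)  //  ~(~~A -> (A | (A | C))).
  branch 1 (add (((B -> C) & (~A -> (~A | A))) & B)):
    (((B -> C) & (~A -> (~A | A))) & B): α-rule — add ((B -> C) & (~A -> (~A | A))), B.
    ((B -> C) & (~A -> (~A | A))): α-rule — add (B -> C), (~A -> (~A | A)).
    (B -> C): β-rule — branch into ~B  //  C.
      branch 1.1 (add ~B):
        × closes — contains both B and ~B.
      branch 1.2 (add C):
        (~A -> (~A | A)): β-rule — branch into ~~A  //  (~A | A).
          branch 1.2.1 (add ~~A):
            ○ open, literals {A=1, B=1, C=1}.
          branch 1.2.2 (add (~A | A)):
            (~A | A): β-rule — branch into ~A  //  A.
              branch 1.2.2.1 (add ~A):
                ○ open, literals {A=0, B=1, C=1}.
              branch 1.2.2.2 (add A):
                ○ open, literals {A=1, B=1, C=1}.
  branch 2 (add ~(~~A -> (A | (A | C)))):
    ~(~~A -> (A | (A | C))): α-rule — add ~~A, ~(A | (A | C)).
    ~~A: drop double negation, giving A.
    ~(A | (A | C)): α-rule — add ~A, ~(A | C).
    × closes — contains both A and ~A.
2 branches closed, 3 open.
Each open branch fixes some atoms; the unmentioned ones are free. Counting distinct full assignments: branch {A=1, B=1, C=1} (none free) contributes 1 new; branch {A=0, B=1, C=1} (none free) contributes 1 new; branch {A=1, B=1, C=1} (none free) contributes 0 new. Total: 2.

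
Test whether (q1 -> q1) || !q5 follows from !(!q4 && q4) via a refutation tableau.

Initial set: {!(!q4 && q4); !((q1 -> q1) || !q5)}.
!((q1 -> q1) || !q5): α-rule — add !(q1 -> q1), !!q5.
!(q1 -> q1): α-rule — add q1, !q1.
× closes — contains both q1 and !q1.
All 1 branch closes.
Every branch closed, so the premises entail the conclusion.

Yes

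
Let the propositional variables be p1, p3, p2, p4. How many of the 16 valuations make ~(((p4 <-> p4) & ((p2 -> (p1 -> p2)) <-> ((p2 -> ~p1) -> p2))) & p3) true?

12

Initial set: {~(((p4 <-> p4) & ((p2 -> (p1 -> p2)) <-> ((p2 -> ~p1) -> p2))) & p3)}.
~(((p4 <-> p4) & ((p2 -> (p1 -> p2)) <-> ((p2 -> ~p1) -> p2))) & p3): β-rule — branch into ~((p4 <-> p4) & ((p2 -> (p1 -> p2)) <-> ((p2 -> ~p1) -> p2)))  //  ~p3.
  branch 1 (add ~((p4 <-> p4) & ((p2 -> (p1 -> p2)) <-> ((p2 -> ~p1) -> p2)))):
    ~((p4 <-> p4) & ((p2 -> (p1 -> p2)) <-> ((p2 -> ~p1) -> p2))): β-rule — branch into ~(p4 <-> p4)  //  ~((p2 -> (p1 -> p2)) <-> ((p2 -> ~p1) -> p2)).
      branch 1.1 (add ~(p4 <-> p4)):
        ~(p4 <-> p4): β-rule — branch into p4, ~p4  //  ~p4, p4.
          branch 1.1.1 (add p4, ~p4):
            × closes — contains both p4 and ~p4.
          branch 1.1.2 (add ~p4, p4):
            × closes — contains both p4 and ~p4.
      branch 1.2 (add ~((p2 -> (p1 -> p2)) <-> ((p2 -> ~p1) -> p2))):
        ~((p2 -> (p1 -> p2)) <-> ((p2 -> ~p1) -> p2)): β-rule — branch into (p2 -> (p1 -> p2)), ~((p2 -> ~p1) -> p2)  //  ~(p2 -> (p1 -> p2)), ((p2 -> ~p1) -> p2).
          branch 1.2.1 (add (p2 -> (p1 -> p2)), ~((p2 -> ~p1) -> p2)):
            ~((p2 -> ~p1) -> p2): α-rule — add (p2 -> ~p1), ~p2.
            (p2 -> (p1 -> p2)): β-rule — branch into ~p2  //  (p1 -> p2).
              branch 1.2.1.1 (add ~p2):
                (p2 -> ~p1): β-rule — branch into ~p2  //  ~p1.
                  branch 1.2.1.1.1 (add ~p2):
                    ○ open, literals {p2=F}.
                  branch 1.2.1.1.2 (add ~p1):
                    ○ open, literals {p1=F, p2=F}.
              branch 1.2.1.2 (add (p1 -> p2)):
                (p2 -> ~p1): β-rule — branch into ~p2  //  ~p1.
                  branch 1.2.1.2.1 (add ~p2):
                    (p1 -> p2): β-rule — branch into ~p1  //  p2.
                      branch 1.2.1.2.1.1 (add ~p1):
                        ○ open, literals {p1=F, p2=F}.
                      branch 1.2.1.2.1.2 (add p2):
                        × closes — contains both p2 and ~p2.
                  branch 1.2.1.2.2 (add ~p1):
                    (p1 -> p2): β-rule — branch into ~p1  //  p2.
                      branch 1.2.1.2.2.1 (add ~p1):
                        ○ open, literals {p1=F, p2=F}.
                      branch 1.2.1.2.2.2 (add p2):
                        × closes — contains both p2 and ~p2.
          branch 1.2.2 (add ~(p2 -> (p1 -> p2)), ((p2 -> ~p1) -> p2)):
            ~(p2 -> (p1 -> p2)): α-rule — add p2, ~(p1 -> p2).
            ~(p1 -> p2): α-rule — add p1, ~p2.
            × closes — contains both p2 and ~p2.
  branch 2 (add ~p3):
    ○ open, literals {p3=F}.
5 branches closed, 5 open.
Each open branch fixes some atoms; the unmentioned ones are free. Counting distinct full assignments: branch {p2=F} (p1, p3, p4) contributes 8 new; branch {p1=F, p2=F} (p3, p4) contributes 0 new; branch {p1=F, p2=F} (p3, p4) contributes 0 new; branch {p1=F, p2=F} (p3, p4) contributes 0 new; branch {p3=F} (p1, p2, p4) contributes 4 new. Total: 12.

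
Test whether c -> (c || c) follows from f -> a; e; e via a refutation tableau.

Initial set: {(f -> a); e; e; !(c -> (c || c))}.
!(c -> (c || c)): α-rule — add c, !(c || c).
!(c || c): α-rule — add !c, !c.
× closes — contains both c and !c.
All 1 branch closes.
Every branch closed, so the premises entail the conclusion.

Yes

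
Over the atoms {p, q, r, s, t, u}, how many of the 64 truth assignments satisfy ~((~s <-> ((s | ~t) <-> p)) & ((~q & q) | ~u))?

Initial set: {~((~s <-> ((s | ~t) <-> p)) & ((~q & q) | ~u))}.
~((~s <-> ((s | ~t) <-> p)) & ((~q & q) | ~u)): β-rule — branch into ~(~s <-> ((s | ~t) <-> p))  //  ~((~q & q) | ~u).
  branch 1 (add ~(~s <-> ((s | ~t) <-> p))):
    ~(~s <-> ((s | ~t) <-> p)): β-rule — branch into ~s, ~((s | ~t) <-> p)  //  ~~s, ((s | ~t) <-> p).
      branch 1.1 (add ~s, ~((s | ~t) <-> p)):
        ~((s | ~t) <-> p): β-rule — branch into (s | ~t), ~p  //  ~(s | ~t), p.
          branch 1.1.1 (add (s | ~t), ~p):
            (s | ~t): β-rule — branch into s  //  ~t.
              branch 1.1.1.1 (add s):
                × closes — contains both s and ~s.
              branch 1.1.1.2 (add ~t):
                ○ open, literals {p=false, s=false, t=false}.
          branch 1.1.2 (add ~(s | ~t), p):
            ~(s | ~t): α-rule — add ~s, ~~t.
            ○ open, literals {p=true, s=false, t=true}.
      branch 1.2 (add ~~s, ((s | ~t) <-> p)):
        ((s | ~t) <-> p): β-rule — branch into (s | ~t), p  //  ~(s | ~t), ~p.
          branch 1.2.1 (add (s | ~t), p):
            (s | ~t): β-rule — branch into s  //  ~t.
              branch 1.2.1.1 (add s):
                ○ open, literals {p=true, s=true}.
              branch 1.2.1.2 (add ~t):
                ○ open, literals {p=true, s=true, t=false}.
          branch 1.2.2 (add ~(s | ~t), ~p):
            ~(s | ~t): α-rule — add ~s, ~~t.
            × closes — contains both s and ~s.
  branch 2 (add ~((~q & q) | ~u)):
    ~((~q & q) | ~u): α-rule — add ~(~q & q), ~~u.
    ~(~q & q): β-rule — branch into ~~q  //  ~q.
      branch 2.1 (add ~~q):
        ○ open, literals {q=true, u=true}.
      branch 2.2 (add ~q):
        ○ open, literals {q=false, u=true}.
2 branches closed, 6 open.
Each open branch fixes some atoms; the unmentioned ones are free. Counting distinct full assignments: branch {p=false, s=false, t=false} (q, r, u) contributes 8 new; branch {p=true, s=false, t=true} (q, r, u) contributes 8 new; branch {p=true, s=true} (q, r, t, u) contributes 16 new; branch {p=true, s=true, t=false} (q, r, u) contributes 0 new; branch {q=true, u=true} (p, r, s, t) contributes 8 new; branch {q=false, u=true} (p, r, s, t) contributes 8 new. Total: 48.

48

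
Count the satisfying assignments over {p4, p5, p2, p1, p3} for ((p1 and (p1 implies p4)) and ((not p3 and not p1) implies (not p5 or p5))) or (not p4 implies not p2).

24

Initial set: {(((p1 and (p1 implies p4)) and ((not p3 and not p1) implies (not p5 or p5))) or (not p4 implies not p2))}.
(((p1 and (p1 implies p4)) and ((not p3 and not p1) implies (not p5 or p5))) or (not p4 implies not p2)): β-rule — branch into ((p1 and (p1 implies p4)) and ((not p3 and not p1) implies (not p5 or p5)))  //  (not p4 implies not p2).
  branch 1 (add ((p1 and (p1 implies p4)) and ((not p3 and not p1) implies (not p5 or p5)))):
    ((p1 and (p1 implies p4)) and ((not p3 and not p1) implies (not p5 or p5))): α-rule — add (p1 and (p1 implies p4)), ((not p3 and not p1) implies (not p5 or p5)).
    (p1 and (p1 implies p4)): α-rule — add p1, (p1 implies p4).
    ((not p3 and not p1) implies (not p5 or p5)): β-rule — branch into not (not p3 and not p1)  //  (not p5 or p5).
      branch 1.1 (add not (not p3 and not p1)):
        (p1 implies p4): β-rule — branch into not p1  //  p4.
          branch 1.1.1 (add not p1):
            × closes — contains both p1 and not p1.
          branch 1.1.2 (add p4):
            not (not p3 and not p1): β-rule — branch into not not p3  //  not not p1.
              branch 1.1.2.1 (add not not p3):
                ○ open, literals {p1=1, p3=1, p4=1}.
              branch 1.1.2.2 (add not not p1):
                ○ open, literals {p1=1, p4=1}.
      branch 1.2 (add (not p5 or p5)):
        (p1 implies p4): β-rule — branch into not p1  //  p4.
          branch 1.2.1 (add not p1):
            × closes — contains both p1 and not p1.
          branch 1.2.2 (add p4):
            (not p5 or p5): β-rule — branch into not p5  //  p5.
              branch 1.2.2.1 (add not p5):
                ○ open, literals {p1=1, p4=1, p5=0}.
              branch 1.2.2.2 (add p5):
                ○ open, literals {p1=1, p4=1, p5=1}.
  branch 2 (add (not p4 implies not p2)):
    (not p4 implies not p2): β-rule — branch into not not p4  //  not p2.
      branch 2.1 (add not not p4):
        ○ open, literals {p4=1}.
      branch 2.2 (add not p2):
        ○ open, literals {p2=0}.
2 branches closed, 6 open.
Each open branch fixes some atoms; the unmentioned ones are free. Counting distinct full assignments: branch {p1=1, p3=1, p4=1} (p5, p2) contributes 4 new; branch {p1=1, p4=1} (p5, p2, p3) contributes 4 new; branch {p1=1, p4=1, p5=0} (p2, p3) contributes 0 new; branch {p1=1, p4=1, p5=1} (p2, p3) contributes 0 new; branch {p4=1} (p5, p2, p1, p3) contributes 8 new; branch {p2=0} (p4, p5, p1, p3) contributes 8 new. Total: 24.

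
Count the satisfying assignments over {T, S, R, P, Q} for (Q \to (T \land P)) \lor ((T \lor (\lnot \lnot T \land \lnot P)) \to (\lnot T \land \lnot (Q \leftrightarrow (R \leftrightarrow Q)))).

Initial set: {((Q \to (T \land P)) \lor ((T \lor (\lnot \lnot T \land \lnot P)) \to (\lnot T \land \lnot (Q \leftrightarrow (R \leftrightarrow Q)))))}.
((Q \to (T \land P)) \lor ((T \lor (\lnot \lnot T \land \lnot P)) \to (\lnot T \land \lnot (Q \leftrightarrow (R \leftrightarrow Q))))): β-rule — branch into (Q \to (T \land P))  //  ((T \lor (\lnot \lnot T \land \lnot P)) \to (\lnot T \land \lnot (Q \leftrightarrow (R \leftrightarrow Q)))).
  branch 1 (add (Q \to (T \land P))):
    (Q \to (T \land P)): β-rule — branch into \lnot Q  //  (T \land P).
      branch 1.1 (add \lnot Q):
        ○ open, literals {Q=F}.
      branch 1.2 (add (T \land P)):
        (T \land P): α-rule — add T, P.
        ○ open, literals {P=T, T=T}.
  branch 2 (add ((T \lor (\lnot \lnot T \land \lnot P)) \to (\lnot T \land \lnot (Q \leftrightarrow (R \leftrightarrow Q))))):
    ((T \lor (\lnot \lnot T \land \lnot P)) \to (\lnot T \land \lnot (Q \leftrightarrow (R \leftrightarrow Q)))): β-rule — branch into \lnot (T \lor (\lnot \lnot T \land \lnot P))  //  (\lnot T \land \lnot (Q \leftrightarrow (R \leftrightarrow Q))).
      branch 2.1 (add \lnot (T \lor (\lnot \lnot T \land \lnot P))):
        \lnot (T \lor (\lnot \lnot T \land \lnot P)): α-rule — add \lnot T, \lnot (\lnot \lnot T \land \lnot P).
        \lnot (\lnot \lnot T \land \lnot P): β-rule — branch into \lnot \lnot \lnot T  //  \lnot \lnot P.
          branch 2.1.1 (add \lnot \lnot \lnot T):
            \lnot \lnot \lnot T: drop double negation, giving \lnot T.
            ○ open, literals {T=F}.
          branch 2.1.2 (add \lnot \lnot P):
            ○ open, literals {P=T, T=F}.
      branch 2.2 (add (\lnot T \land \lnot (Q \leftrightarrow (R \leftrightarrow Q)))):
        (\lnot T \land \lnot (Q \leftrightarrow (R \leftrightarrow Q))): α-rule — add \lnot T, \lnot (Q \leftrightarrow (R \leftrightarrow Q)).
        \lnot (Q \leftrightarrow (R \leftrightarrow Q)): β-rule — branch into Q, \lnot (R \leftrightarrow Q)  //  \lnot Q, (R \leftrightarrow Q).
          branch 2.2.1 (add Q, \lnot (R \leftrightarrow Q)):
            \lnot (R \leftrightarrow Q): β-rule — branch into R, \lnot Q  //  \lnot R, Q.
              branch 2.2.1.1 (add R, \lnot Q):
                × closes — contains both Q and \lnot Q.
              branch 2.2.1.2 (add \lnot R, Q):
                ○ open, literals {Q=T, R=F, T=F}.
          branch 2.2.2 (add \lnot Q, (R \leftrightarrow Q)):
            (R \leftrightarrow Q): β-rule — branch into R, Q  //  \lnot R, \lnot Q.
              branch 2.2.2.1 (add R, Q):
                × closes — contains both Q and \lnot Q.
              branch 2.2.2.2 (add \lnot R, \lnot Q):
                ○ open, literals {Q=F, R=F, T=F}.
2 branches closed, 6 open.
Each open branch fixes some atoms; the unmentioned ones are free. Counting distinct full assignments: branch {Q=F} (T, S, R, P) contributes 16 new; branch {P=T, T=T} (S, R, Q) contributes 4 new; branch {T=F} (S, R, P, Q) contributes 8 new; branch {P=T, T=F} (S, R, Q) contributes 0 new; branch {Q=T, R=F, T=F} (S, P) contributes 0 new; branch {Q=F, R=F, T=F} (S, P) contributes 0 new. Total: 28.

28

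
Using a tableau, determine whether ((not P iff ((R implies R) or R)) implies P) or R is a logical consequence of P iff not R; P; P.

Initial set: {(P iff not R); P; P; not (((not P iff ((R implies R) or R)) implies P) or R)}.
not (((not P iff ((R implies R) or R)) implies P) or R): α-rule — add not ((not P iff ((R implies R) or R)) implies P), not R.
not ((not P iff ((R implies R) or R)) implies P): α-rule — add (not P iff ((R implies R) or R)), not P.
× closes — contains both P and not P.
All 1 branch closes.
Every branch closed, so the premises entail the conclusion.

Yes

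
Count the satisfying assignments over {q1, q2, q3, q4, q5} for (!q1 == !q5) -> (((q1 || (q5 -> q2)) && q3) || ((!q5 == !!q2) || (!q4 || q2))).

31

Initial set: {T ((!q1 == !q5) -> (((q1 || (q5 -> q2)) && q3) || ((!q5 == !!q2) || (!q4 || q2))))}.
T ((!q1 == !q5) -> (((q1 || (q5 -> q2)) && q3) || ((!q5 == !!q2) || (!q4 || q2)))): β-rule — branch into F (!q1 == !q5)  //  T (((q1 || (q5 -> q2)) && q3) || ((!q5 == !!q2) || (!q4 || q2))).
  branch 1 (add F (!q1 == !q5)):
    F (!q1 == !q5): β-rule — branch into T !q1, F !q5  //  F !q1, T !q5.
      branch 1.1 (add T !q1, F !q5):
        ○ open, literals {q1=false, q5=true}.
      branch 1.2 (add F !q1, T !q5):
        ○ open, literals {q1=true, q5=false}.
  branch 2 (add T (((q1 || (q5 -> q2)) && q3) || ((!q5 == !!q2) || (!q4 || q2)))):
    T (((q1 || (q5 -> q2)) && q3) || ((!q5 == !!q2) || (!q4 || q2))): β-rule — branch into T ((q1 || (q5 -> q2)) && q3)  //  T ((!q5 == !!q2) || (!q4 || q2)).
      branch 2.1 (add T ((q1 || (q5 -> q2)) && q3)):
        T ((q1 || (q5 -> q2)) && q3): α-rule — add T (q1 || (q5 -> q2)), T q3.
        T (q1 || (q5 -> q2)): β-rule — branch into T q1  //  T (q5 -> q2).
          branch 2.1.1 (add T q1):
            ○ open, literals {q1=true, q3=true}.
          branch 2.1.2 (add T (q5 -> q2)):
            T (q5 -> q2): β-rule — branch into F q5  //  T q2.
              branch 2.1.2.1 (add F q5):
                ○ open, literals {q3=true, q5=false}.
              branch 2.1.2.2 (add T q2):
                ○ open, literals {q2=true, q3=true}.
      branch 2.2 (add T ((!q5 == !!q2) || (!q4 || q2))):
        T ((!q5 == !!q2) || (!q4 || q2)): β-rule — branch into T (!q5 == !!q2)  //  T (!q4 || q2).
          branch 2.2.1 (add T (!q5 == !!q2)):
            T (!q5 == !!q2): β-rule — branch into T !q5, T !!q2  //  F !q5, F !!q2.
              branch 2.2.1.1 (add T !q5, T !!q2):
                T !!q2: drop double negation, giving T q2.
                ○ open, literals {q2=true, q5=false}.
              branch 2.2.1.2 (add F !q5, F !!q2):
                F !!q2: drop double negation, giving F q2.
                ○ open, literals {q2=false, q5=true}.
          branch 2.2.2 (add T (!q4 || q2)):
            T (!q4 || q2): β-rule — branch into T !q4  //  T q2.
              branch 2.2.2.1 (add T !q4):
                ○ open, literals {q4=false}.
              branch 2.2.2.2 (add T q2):
                ○ open, literals {q2=true}.
0 branches closed, 9 open.
Each open branch fixes some atoms; the unmentioned ones are free. Counting distinct full assignments: branch {q1=false, q5=true} (q2, q3, q4) contributes 8 new; branch {q1=true, q5=false} (q2, q3, q4) contributes 8 new; branch {q1=true, q3=true} (q2, q4, q5) contributes 4 new; branch {q3=true, q5=false} (q1, q2, q4) contributes 4 new; branch {q2=true, q3=true} (q1, q4, q5) contributes 0 new; branch {q2=true, q5=false} (q1, q3, q4) contributes 2 new; branch {q2=false, q5=true} (q1, q3, q4) contributes 2 new; branch {q4=false} (q1, q2, q3, q5) contributes 2 new; branch {q2=true} (q1, q3, q4, q5) contributes 1 new. Total: 31.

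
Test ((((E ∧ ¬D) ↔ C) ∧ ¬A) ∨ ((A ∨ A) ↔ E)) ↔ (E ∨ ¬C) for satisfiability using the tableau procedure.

Initial set: {T (((((E ∧ ¬D) ↔ C) ∧ ¬A) ∨ ((A ∨ A) ↔ E)) ↔ (E ∨ ¬C))}.
T (((((E ∧ ¬D) ↔ C) ∧ ¬A) ∨ ((A ∨ A) ↔ E)) ↔ (E ∨ ¬C)): β-rule — branch into T ((((E ∧ ¬D) ↔ C) ∧ ¬A) ∨ ((A ∨ A) ↔ E)), T (E ∨ ¬C)  //  F ((((E ∧ ¬D) ↔ C) ∧ ¬A) ∨ ((A ∨ A) ↔ E)), F (E ∨ ¬C).
  branch 1 (add T ((((E ∧ ¬D) ↔ C) ∧ ¬A) ∨ ((A ∨ A) ↔ E)), T (E ∨ ¬C)):
    T ((((E ∧ ¬D) ↔ C) ∧ ¬A) ∨ ((A ∨ A) ↔ E)): β-rule — branch into T (((E ∧ ¬D) ↔ C) ∧ ¬A)  //  T ((A ∨ A) ↔ E).
      branch 1.1 (add T (((E ∧ ¬D) ↔ C) ∧ ¬A)):
        T (((E ∧ ¬D) ↔ C) ∧ ¬A): α-rule — add T ((E ∧ ¬D) ↔ C), T ¬A.
        T (E ∨ ¬C): β-rule — branch into T E  //  T ¬C.
          branch 1.1.1 (add T E):
            T ((E ∧ ¬D) ↔ C): β-rule — branch into T (E ∧ ¬D), T C  //  F (E ∧ ¬D), F C.
              branch 1.1.1.1 (add T (E ∧ ¬D), T C):
                T (E ∧ ¬D): α-rule — add T E, T ¬D.
                ○ open, literals {A=0, C=1, D=0, E=1}.
              branch 1.1.1.2 (add F (E ∧ ¬D), F C):
                F (E ∧ ¬D): β-rule — branch into F E  //  F ¬D.
                  branch 1.1.1.2.1 (add F E):
                    × closes — contains both E and ¬E.
                  branch 1.1.1.2.2 (add F ¬D):
                    ○ open, literals {A=0, C=0, D=1, E=1}.
          branch 1.1.2 (add T ¬C):
            T ((E ∧ ¬D) ↔ C): β-rule — branch into T (E ∧ ¬D), T C  //  F (E ∧ ¬D), F C.
              branch 1.1.2.1 (add T (E ∧ ¬D), T C):
                × closes — contains both C and ¬C.
              branch 1.1.2.2 (add F (E ∧ ¬D), F C):
                F (E ∧ ¬D): β-rule — branch into F E  //  F ¬D.
                  branch 1.1.2.2.1 (add F E):
                    ○ open, literals {A=0, C=0, E=0}.
                  branch 1.1.2.2.2 (add F ¬D):
                    ○ open, literals {A=0, C=0, D=1}.
      branch 1.2 (add T ((A ∨ A) ↔ E)):
        T (E ∨ ¬C): β-rule — branch into T E  //  T ¬C.
          branch 1.2.1 (add T E):
            T ((A ∨ A) ↔ E): β-rule — branch into T (A ∨ A), T E  //  F (A ∨ A), F E.
              branch 1.2.1.1 (add T (A ∨ A), T E):
                T (A ∨ A): β-rule — branch into T A  //  T A.
                  branch 1.2.1.1.1 (add T A):
                    ○ open, literals {A=1, E=1}.
                  branch 1.2.1.1.2 (add T A):
                    ○ open, literals {A=1, E=1}.
              branch 1.2.1.2 (add F (A ∨ A), F E):
                × closes — contains both E and ¬E.
          branch 1.2.2 (add T ¬C):
            T ((A ∨ A) ↔ E): β-rule — branch into T (A ∨ A), T E  //  F (A ∨ A), F E.
              branch 1.2.2.1 (add T (A ∨ A), T E):
                T (A ∨ A): β-rule — branch into T A  //  T A.
                  branch 1.2.2.1.1 (add T A):
                    ○ open, literals {A=1, C=0, E=1}.
                  branch 1.2.2.1.2 (add T A):
                    ○ open, literals {A=1, C=0, E=1}.
              branch 1.2.2.2 (add F (A ∨ A), F E):
                F (A ∨ A): α-rule — add F A, F A.
                ○ open, literals {A=0, C=0, E=0}.
  branch 2 (add F ((((E ∧ ¬D) ↔ C) ∧ ¬A) ∨ ((A ∨ A) ↔ E)), F (E ∨ ¬C)):
    F ((((E ∧ ¬D) ↔ C) ∧ ¬A) ∨ ((A ∨ A) ↔ E)): α-rule — add F (((E ∧ ¬D) ↔ C) ∧ ¬A), F ((A ∨ A) ↔ E).
    F (E ∨ ¬C): α-rule — add F E, F ¬C.
    F (((E ∧ ¬D) ↔ C) ∧ ¬A): β-rule — branch into F ((E ∧ ¬D) ↔ C)  //  F ¬A.
      branch 2.1 (add F ((E ∧ ¬D) ↔ C)):
        F ((A ∨ A) ↔ E): β-rule — branch into T (A ∨ A), F E  //  F (A ∨ A), T E.
          branch 2.1.1 (add T (A ∨ A), F E):
            F ((E ∧ ¬D) ↔ C): β-rule — branch into T (E ∧ ¬D), F C  //  F (E ∧ ¬D), T C.
              branch 2.1.1.1 (add T (E ∧ ¬D), F C):
                × closes — contains both C and ¬C.
              branch 2.1.1.2 (add F (E ∧ ¬D), T C):
                T (A ∨ A): β-rule — branch into T A  //  T A.
                  branch 2.1.1.2.1 (add T A):
                    F (E ∧ ¬D): β-rule — branch into F E  //  F ¬D.
                      branch 2.1.1.2.1.1 (add F E):
                        ○ open, literals {A=1, C=1, E=0}.
                      branch 2.1.1.2.1.2 (add F ¬D):
                        ○ open, literals {A=1, C=1, D=1, E=0}.
                  branch 2.1.1.2.2 (add T A):
                    F (E ∧ ¬D): β-rule — branch into F E  //  F ¬D.
                      branch 2.1.1.2.2.1 (add F E):
                        ○ open, literals {A=1, C=1, E=0}.
                      branch 2.1.1.2.2.2 (add F ¬D):
                        ○ open, literals {A=1, C=1, D=1, E=0}.
          branch 2.1.2 (add F (A ∨ A), T E):
            × closes — contains both E and ¬E.
      branch 2.2 (add F ¬A):
        F ((A ∨ A) ↔ E): β-rule — branch into T (A ∨ A), F E  //  F (A ∨ A), T E.
          branch 2.2.1 (add T (A ∨ A), F E):
            T (A ∨ A): β-rule — branch into T A  //  T A.
              branch 2.2.1.1 (add T A):
                ○ open, literals {A=1, C=1, E=0}.
              branch 2.2.1.2 (add T A):
                ○ open, literals {A=1, C=1, E=0}.
          branch 2.2.2 (add F (A ∨ A), T E):
            × closes — contains both E and ¬E.
6 branches closed, 15 open.
An open branch gives a satisfying assignment: A=0, C=1, D=0, E=1.

Satisfiable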